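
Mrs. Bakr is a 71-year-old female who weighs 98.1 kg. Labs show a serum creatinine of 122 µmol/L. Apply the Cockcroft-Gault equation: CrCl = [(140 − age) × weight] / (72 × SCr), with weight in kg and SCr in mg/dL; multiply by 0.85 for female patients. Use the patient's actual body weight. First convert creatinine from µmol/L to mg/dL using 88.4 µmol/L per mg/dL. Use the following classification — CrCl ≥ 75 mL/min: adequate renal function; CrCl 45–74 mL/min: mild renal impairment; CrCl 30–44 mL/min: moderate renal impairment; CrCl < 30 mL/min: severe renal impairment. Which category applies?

mild renal impairment

SCr = 122 / 88.4 = 1.38 mg/dL
CrCl = (140 − 71) × 98.1 / (72 × 1.38) × 0.85 = 6768.9 / 99.36 × 0.85 ≈ 57.9 mL/min
58 mL/min falls in the 'mild renal impairment' range.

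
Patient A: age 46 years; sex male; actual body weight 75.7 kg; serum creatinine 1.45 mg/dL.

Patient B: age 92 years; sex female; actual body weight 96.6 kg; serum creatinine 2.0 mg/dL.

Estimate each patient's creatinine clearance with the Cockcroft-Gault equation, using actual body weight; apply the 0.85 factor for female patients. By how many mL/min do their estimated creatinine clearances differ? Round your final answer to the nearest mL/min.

Patient A: CrCl = (140 − 46) × 75.7 / (72 × 1.45) = 7115.8 / 104.40 ≈ 68.2 mL/min
Patient B: CrCl = (140 − 92) × 96.6 / (72 × 2) × 0.85 = 4636.8 / 144.00 × 0.85 ≈ 27.4 mL/min
|68.2 − 27.4| = 40.8 mL/min

41 mL/min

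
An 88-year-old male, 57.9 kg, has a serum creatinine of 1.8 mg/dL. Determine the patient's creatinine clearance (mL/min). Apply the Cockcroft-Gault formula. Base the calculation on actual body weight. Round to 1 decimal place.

23.2 mL/min

CrCl = (140 − 88) × 57.9 / (72 × 1.8) = 3010.8 / 129.60 ≈ 23.2 mL/min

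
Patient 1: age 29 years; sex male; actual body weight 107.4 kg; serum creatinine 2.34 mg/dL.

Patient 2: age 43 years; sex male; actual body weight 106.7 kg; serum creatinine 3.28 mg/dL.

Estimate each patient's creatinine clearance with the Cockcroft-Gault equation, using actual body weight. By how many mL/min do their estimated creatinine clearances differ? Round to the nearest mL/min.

27 mL/min

Patient 1: CrCl = (140 − 29) × 107.4 / (72 × 2.34) = 11921.4 / 168.48 ≈ 70.8 mL/min
Patient 2: CrCl = (140 − 43) × 106.7 / (72 × 3.28) = 10349.9 / 236.16 ≈ 43.8 mL/min
|70.8 − 43.8| = 27.0 mL/min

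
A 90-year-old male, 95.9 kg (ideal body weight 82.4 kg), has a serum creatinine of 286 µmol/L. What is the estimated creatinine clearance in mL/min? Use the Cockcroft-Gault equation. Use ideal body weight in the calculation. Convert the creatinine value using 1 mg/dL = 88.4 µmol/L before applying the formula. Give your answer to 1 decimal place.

SCr = 286 / 88.4 = 3.235 mg/dL
CrCl = (140 − 90) × 82.4 / (72 × 3.235) = 4120.0 / 232.92 ≈ 17.7 mL/min

17.7 mL/min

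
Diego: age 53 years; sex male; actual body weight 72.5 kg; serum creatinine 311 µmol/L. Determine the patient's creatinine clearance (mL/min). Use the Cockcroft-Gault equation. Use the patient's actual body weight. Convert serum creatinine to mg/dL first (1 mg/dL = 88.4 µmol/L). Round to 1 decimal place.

24.9 mL/min

SCr = 311 / 88.4 = 3.518 mg/dL
CrCl = (140 − 53) × 72.5 / (72 × 3.518) = 6307.5 / 253.30 ≈ 24.9 mL/min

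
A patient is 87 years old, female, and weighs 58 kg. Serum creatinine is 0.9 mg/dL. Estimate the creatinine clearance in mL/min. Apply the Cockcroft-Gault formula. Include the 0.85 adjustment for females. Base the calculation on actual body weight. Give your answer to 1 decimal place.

CrCl = (140 − 87) × 58 / (72 × 0.9) × 0.85 = 3074.0 / 64.80 × 0.85 ≈ 40.3 mL/min

40.3 mL/min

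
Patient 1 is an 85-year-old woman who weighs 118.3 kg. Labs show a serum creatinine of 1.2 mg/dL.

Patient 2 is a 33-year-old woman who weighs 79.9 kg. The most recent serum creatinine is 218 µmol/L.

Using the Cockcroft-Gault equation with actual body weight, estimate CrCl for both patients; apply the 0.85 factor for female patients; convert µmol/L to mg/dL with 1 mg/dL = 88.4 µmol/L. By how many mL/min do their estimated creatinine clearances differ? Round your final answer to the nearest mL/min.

23 mL/min

Patient 1: CrCl = (140 − 85) × 118.3 / (72 × 1.2) × 0.85 = 6506.5 / 86.40 × 0.85 ≈ 64.0 mL/min
Patient 2: SCr = 218 / 88.4 = 2.466 mg/dL
Patient 2: CrCl = (140 − 33) × 79.9 / (72 × 2.466) × 0.85 = 8549.3 / 177.55 × 0.85 ≈ 40.9 mL/min
|64.0 − 40.9| = 23.1 mL/min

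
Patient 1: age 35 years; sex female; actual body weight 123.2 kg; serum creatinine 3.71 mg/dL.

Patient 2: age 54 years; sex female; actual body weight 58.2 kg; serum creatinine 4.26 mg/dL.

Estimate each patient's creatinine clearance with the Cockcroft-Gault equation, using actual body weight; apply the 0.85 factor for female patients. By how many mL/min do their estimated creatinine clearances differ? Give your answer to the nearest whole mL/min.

27 mL/min

Patient 1: CrCl = (140 − 35) × 123.2 / (72 × 3.71) × 0.85 = 12936.0 / 267.12 × 0.85 ≈ 41.2 mL/min
Patient 2: CrCl = (140 − 54) × 58.2 / (72 × 4.26) × 0.85 = 5005.2 / 306.72 × 0.85 ≈ 13.9 mL/min
|41.2 − 13.9| = 27.3 mL/min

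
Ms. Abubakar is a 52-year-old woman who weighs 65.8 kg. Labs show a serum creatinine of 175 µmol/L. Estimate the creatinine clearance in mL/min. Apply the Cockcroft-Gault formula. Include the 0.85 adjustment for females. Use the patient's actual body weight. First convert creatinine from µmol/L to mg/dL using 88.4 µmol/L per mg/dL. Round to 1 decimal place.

SCr = 175 / 88.4 = 1.98 mg/dL
CrCl = (140 − 52) × 65.8 / (72 × 1.98) × 0.85 = 5790.4 / 142.56 × 0.85 ≈ 34.5 mL/min

34.5 mL/min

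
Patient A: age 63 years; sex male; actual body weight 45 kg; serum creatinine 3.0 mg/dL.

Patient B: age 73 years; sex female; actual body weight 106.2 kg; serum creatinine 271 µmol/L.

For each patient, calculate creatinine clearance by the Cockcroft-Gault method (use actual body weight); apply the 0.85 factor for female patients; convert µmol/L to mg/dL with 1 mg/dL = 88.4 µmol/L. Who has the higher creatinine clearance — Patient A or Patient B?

Patient B

Patient A: CrCl = (140 − 63) × 45 / (72 × 3) = 3465.0 / 216.00 ≈ 16.0 mL/min
Patient B: SCr = 271 / 88.4 = 3.066 mg/dL
Patient B: CrCl = (140 − 73) × 106.2 / (72 × 3.066) × 0.85 = 7115.4 / 220.75 × 0.85 ≈ 27.4 mL/min
16.0 vs 27.4 mL/min → Patient B is higher.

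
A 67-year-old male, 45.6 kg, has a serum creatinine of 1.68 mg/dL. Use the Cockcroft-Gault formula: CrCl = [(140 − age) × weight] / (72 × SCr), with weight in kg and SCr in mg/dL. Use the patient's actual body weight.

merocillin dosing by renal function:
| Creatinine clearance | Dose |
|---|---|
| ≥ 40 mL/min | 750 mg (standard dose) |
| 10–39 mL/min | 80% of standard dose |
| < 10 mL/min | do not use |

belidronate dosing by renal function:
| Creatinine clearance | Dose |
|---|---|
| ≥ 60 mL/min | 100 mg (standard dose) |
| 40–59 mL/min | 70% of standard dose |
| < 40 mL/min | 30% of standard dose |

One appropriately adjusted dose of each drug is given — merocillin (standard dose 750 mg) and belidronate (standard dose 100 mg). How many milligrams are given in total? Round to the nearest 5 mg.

CrCl = (140 − 67) × 45.6 / (72 × 1.68) = 3328.8 / 120.96 ≈ 27.5 mL/min
CrCl ≈ 28 mL/min.
merocillin: 10–39 mL/min → 80% of 750 mg = 600 mg.
belidronate: < 40 mL/min → 30% of 100 mg = 30 mg.
Total = 600 + 30 = 630 mg.

630 mg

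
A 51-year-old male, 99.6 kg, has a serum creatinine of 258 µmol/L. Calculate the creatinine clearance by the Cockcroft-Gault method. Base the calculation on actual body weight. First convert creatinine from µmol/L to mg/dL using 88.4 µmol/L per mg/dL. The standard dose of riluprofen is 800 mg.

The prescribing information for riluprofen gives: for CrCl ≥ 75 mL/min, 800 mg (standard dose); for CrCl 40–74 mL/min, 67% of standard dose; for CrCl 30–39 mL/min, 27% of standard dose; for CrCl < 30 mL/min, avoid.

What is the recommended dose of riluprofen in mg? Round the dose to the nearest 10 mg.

SCr = 258 / 88.4 = 2.919 mg/dL
CrCl = (140 − 51) × 99.6 / (72 × 2.919) = 8864.4 / 210.17 ≈ 42.2 mL/min
CrCl ≈ 42 mL/min → bracket 40–74 mL/min.
67% of 800 mg = 536 mg → 540 mg

540 mg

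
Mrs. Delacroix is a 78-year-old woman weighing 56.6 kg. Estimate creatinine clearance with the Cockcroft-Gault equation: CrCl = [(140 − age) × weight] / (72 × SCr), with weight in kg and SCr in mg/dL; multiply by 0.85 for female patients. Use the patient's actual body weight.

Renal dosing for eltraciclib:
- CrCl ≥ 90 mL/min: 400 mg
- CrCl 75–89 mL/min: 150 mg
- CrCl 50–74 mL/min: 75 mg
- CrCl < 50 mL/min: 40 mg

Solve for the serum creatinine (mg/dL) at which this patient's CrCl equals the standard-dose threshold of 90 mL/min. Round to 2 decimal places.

0.46 mg/dL

Standard dose requires CrCl ≥ 90 mL/min.
Set (140 − 78) × 56.6 × 0.85 / (72 × SCr) = 90
SCr = (140 − 78) × 56.6 × 0.85 / (72 × 90) = 0.460 mg/dL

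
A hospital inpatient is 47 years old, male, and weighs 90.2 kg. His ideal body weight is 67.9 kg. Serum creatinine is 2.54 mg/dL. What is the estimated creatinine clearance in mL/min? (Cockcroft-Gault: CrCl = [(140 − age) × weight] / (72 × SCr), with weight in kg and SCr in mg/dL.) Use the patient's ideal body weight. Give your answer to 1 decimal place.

CrCl = (140 − 47) × 67.9 / (72 × 2.54) = 6314.7 / 182.88 ≈ 34.5 mL/min

34.5 mL/min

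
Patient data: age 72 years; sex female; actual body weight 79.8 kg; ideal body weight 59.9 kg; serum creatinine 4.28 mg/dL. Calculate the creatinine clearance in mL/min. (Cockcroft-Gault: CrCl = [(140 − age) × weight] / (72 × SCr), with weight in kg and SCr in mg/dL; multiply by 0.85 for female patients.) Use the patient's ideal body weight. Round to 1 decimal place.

CrCl = (140 − 72) × 59.9 / (72 × 4.28) × 0.85 = 4073.2 / 308.16 × 0.85 ≈ 11.2 mL/min

11.2 mL/min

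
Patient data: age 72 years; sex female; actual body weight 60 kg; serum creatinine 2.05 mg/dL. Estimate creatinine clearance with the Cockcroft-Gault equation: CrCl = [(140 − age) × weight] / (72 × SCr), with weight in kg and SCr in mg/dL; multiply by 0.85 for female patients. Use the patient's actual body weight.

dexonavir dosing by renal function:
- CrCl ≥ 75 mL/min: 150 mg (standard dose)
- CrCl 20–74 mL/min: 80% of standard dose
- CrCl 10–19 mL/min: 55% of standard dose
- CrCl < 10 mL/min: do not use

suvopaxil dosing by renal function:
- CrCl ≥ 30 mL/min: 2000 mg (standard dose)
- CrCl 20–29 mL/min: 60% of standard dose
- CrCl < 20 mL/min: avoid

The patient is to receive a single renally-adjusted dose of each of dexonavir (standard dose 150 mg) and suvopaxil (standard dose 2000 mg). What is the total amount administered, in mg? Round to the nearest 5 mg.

CrCl = (140 − 72) × 60 / (72 × 2.05) × 0.85 = 4080.0 / 147.60 × 0.85 ≈ 23.5 mL/min
CrCl ≈ 23 mL/min.
dexonavir: 20–74 mL/min → 80% of 150 mg = 120 mg.
suvopaxil: 20–29 mL/min → 60% of 2000 mg = 1200 mg.
Total = 120 + 1200 = 1320 mg.

1320 mg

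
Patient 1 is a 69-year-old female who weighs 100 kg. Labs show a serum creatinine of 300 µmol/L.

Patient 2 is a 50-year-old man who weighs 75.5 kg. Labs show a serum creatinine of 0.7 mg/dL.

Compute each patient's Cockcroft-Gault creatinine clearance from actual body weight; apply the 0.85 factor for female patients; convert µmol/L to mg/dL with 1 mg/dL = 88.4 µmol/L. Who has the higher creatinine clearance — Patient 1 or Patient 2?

Patient 1: SCr = 300 / 88.4 = 3.394 mg/dL
Patient 1: CrCl = (140 − 69) × 100 / (72 × 3.394) × 0.85 = 7100.0 / 244.37 × 0.85 ≈ 24.7 mL/min
Patient 2: CrCl = (140 − 50) × 75.5 / (72 × 0.7) = 6795.0 / 50.40 ≈ 134.8 mL/min
24.7 vs 134.8 mL/min → Patient 2 is higher.

Patient 2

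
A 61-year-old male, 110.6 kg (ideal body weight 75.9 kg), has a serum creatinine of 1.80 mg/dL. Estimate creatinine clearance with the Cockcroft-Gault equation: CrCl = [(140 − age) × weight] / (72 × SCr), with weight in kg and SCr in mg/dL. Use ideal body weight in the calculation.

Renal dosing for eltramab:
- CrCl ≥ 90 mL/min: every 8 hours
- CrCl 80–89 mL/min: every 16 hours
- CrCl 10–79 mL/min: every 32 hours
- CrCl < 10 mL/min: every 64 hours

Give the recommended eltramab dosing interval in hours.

every 32 hours

CrCl = (140 − 61) × 75.9 / (72 × 1.8) = 5996.1 / 129.60 ≈ 46.3 mL/min
CrCl ≈ 46 mL/min → bracket 10–79 mL/min → every 32 hours.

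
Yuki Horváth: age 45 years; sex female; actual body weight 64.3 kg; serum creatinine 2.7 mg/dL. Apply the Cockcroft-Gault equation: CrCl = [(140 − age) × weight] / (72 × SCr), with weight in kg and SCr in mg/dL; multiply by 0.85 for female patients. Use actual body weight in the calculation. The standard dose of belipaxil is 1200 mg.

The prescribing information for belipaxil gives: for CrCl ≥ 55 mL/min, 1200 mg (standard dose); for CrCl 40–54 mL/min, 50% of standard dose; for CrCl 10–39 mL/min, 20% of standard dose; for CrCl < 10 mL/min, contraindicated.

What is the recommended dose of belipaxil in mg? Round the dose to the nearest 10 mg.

CrCl = (140 − 45) × 64.3 / (72 × 2.7) × 0.85 = 6108.5 / 194.40 × 0.85 ≈ 26.7 mL/min
CrCl ≈ 27 mL/min → bracket 10–39 mL/min.
20% of 1200 mg = 240 mg

240 mg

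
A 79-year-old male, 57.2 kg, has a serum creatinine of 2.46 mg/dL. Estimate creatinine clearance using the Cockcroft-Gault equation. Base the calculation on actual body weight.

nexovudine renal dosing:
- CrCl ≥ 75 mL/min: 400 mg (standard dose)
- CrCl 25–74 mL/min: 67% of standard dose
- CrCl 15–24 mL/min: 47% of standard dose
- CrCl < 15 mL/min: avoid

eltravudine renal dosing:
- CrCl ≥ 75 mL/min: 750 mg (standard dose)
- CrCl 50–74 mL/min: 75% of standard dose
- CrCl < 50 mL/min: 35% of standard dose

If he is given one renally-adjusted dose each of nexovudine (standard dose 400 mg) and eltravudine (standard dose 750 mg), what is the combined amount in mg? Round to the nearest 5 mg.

450 mg

CrCl = (140 − 79) × 57.2 / (72 × 2.46) = 3489.2 / 177.12 ≈ 19.7 mL/min
CrCl ≈ 20 mL/min.
nexovudine: 15–24 mL/min → 47% of 400 mg = 188 mg.
eltravudine: < 50 mL/min → 35% of 750 mg = 262.5 mg.
Total = 188 + 262.5 = 450.5 mg.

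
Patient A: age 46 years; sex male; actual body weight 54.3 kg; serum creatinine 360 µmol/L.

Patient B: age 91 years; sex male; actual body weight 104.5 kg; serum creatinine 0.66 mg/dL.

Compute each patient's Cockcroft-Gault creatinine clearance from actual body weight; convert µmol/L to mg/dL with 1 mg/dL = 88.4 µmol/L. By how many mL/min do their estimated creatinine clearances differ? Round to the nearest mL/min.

Patient A: SCr = 360 / 88.4 = 4.072 mg/dL
Patient A: CrCl = (140 − 46) × 54.3 / (72 × 4.072) = 5104.2 / 293.18 ≈ 17.4 mL/min
Patient B: CrCl = (140 − 91) × 104.5 / (72 × 0.66) = 5120.5 / 47.52 ≈ 107.8 mL/min
|17.4 − 107.8| = 90.4 mL/min

90 mL/min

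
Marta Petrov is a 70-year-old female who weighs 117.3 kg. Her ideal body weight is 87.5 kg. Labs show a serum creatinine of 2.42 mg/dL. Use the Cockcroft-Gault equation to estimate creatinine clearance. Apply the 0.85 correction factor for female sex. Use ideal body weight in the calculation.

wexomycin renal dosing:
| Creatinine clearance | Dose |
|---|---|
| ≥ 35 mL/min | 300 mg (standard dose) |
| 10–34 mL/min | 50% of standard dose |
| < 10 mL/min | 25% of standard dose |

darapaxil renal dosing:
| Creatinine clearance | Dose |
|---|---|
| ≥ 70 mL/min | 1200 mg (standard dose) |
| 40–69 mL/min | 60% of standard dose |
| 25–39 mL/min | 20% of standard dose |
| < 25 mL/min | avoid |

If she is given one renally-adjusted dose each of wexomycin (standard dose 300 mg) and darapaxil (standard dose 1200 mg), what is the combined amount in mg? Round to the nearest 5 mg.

CrCl = (140 − 70) × 87.5 / (72 × 2.42) × 0.85 = 6125.0 / 174.24 × 0.85 ≈ 29.9 mL/min
CrCl ≈ 30 mL/min.
wexomycin: 10–34 mL/min → 50% of 300 mg = 150 mg.
darapaxil: 25–39 mL/min → 20% of 1200 mg = 240 mg.
Total = 150 + 240 = 390 mg.

390 mg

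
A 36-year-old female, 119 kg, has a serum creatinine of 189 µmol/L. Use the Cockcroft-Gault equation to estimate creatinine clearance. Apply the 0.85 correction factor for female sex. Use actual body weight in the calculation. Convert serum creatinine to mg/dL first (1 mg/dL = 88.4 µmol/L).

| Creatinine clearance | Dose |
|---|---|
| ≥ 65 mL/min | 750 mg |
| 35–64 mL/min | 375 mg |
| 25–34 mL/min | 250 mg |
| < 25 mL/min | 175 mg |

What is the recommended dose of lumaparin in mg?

750 mg

SCr = 189 / 88.4 = 2.138 mg/dL
CrCl = (140 − 36) × 119 / (72 × 2.138) × 0.85 = 12376.0 / 153.94 × 0.85 ≈ 68.3 mL/min
CrCl ≈ 68 mL/min → bracket ≥ 65 mL/min.
Dose for this bracket: 750 mg.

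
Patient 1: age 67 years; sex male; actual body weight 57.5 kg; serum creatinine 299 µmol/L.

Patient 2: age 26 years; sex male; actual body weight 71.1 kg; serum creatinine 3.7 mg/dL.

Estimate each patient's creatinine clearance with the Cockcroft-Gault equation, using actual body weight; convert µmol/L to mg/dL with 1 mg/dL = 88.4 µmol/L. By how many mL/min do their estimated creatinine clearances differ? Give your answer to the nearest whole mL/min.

13 mL/min

Patient 1: SCr = 299 / 88.4 = 3.382 mg/dL
Patient 1: CrCl = (140 − 67) × 57.5 / (72 × 3.382) = 4197.5 / 243.50 ≈ 17.2 mL/min
Patient 2: CrCl = (140 − 26) × 71.1 / (72 × 3.7) = 8105.4 / 266.40 ≈ 30.4 mL/min
|17.2 − 30.4| = 13.2 mL/min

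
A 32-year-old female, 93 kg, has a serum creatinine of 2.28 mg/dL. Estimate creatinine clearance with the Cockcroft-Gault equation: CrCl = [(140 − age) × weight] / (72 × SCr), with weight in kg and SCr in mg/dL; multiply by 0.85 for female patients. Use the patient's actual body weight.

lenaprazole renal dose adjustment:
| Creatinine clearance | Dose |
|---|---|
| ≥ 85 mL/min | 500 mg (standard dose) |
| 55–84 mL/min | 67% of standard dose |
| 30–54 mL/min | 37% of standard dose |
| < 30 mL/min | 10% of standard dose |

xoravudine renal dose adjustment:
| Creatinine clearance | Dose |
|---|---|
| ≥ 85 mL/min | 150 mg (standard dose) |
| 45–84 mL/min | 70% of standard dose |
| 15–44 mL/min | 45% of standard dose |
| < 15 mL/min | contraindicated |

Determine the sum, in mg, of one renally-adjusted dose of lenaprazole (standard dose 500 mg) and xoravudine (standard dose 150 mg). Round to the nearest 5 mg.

CrCl = (140 − 32) × 93 / (72 × 2.28) × 0.85 = 10044.0 / 164.16 × 0.85 ≈ 52.0 mL/min
CrCl ≈ 52 mL/min.
lenaprazole: 30–54 mL/min → 37% of 500 mg = 185 mg.
xoravudine: 45–84 mL/min → 70% of 150 mg = 105 mg.
Total = 185 + 105 = 290 mg.

290 mg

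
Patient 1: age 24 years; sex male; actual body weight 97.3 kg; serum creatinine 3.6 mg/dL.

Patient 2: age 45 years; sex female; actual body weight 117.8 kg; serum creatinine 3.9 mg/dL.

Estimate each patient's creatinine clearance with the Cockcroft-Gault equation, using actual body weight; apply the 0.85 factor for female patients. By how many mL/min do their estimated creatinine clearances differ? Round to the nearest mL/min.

Patient 1: CrCl = (140 − 24) × 97.3 / (72 × 3.6) = 11286.8 / 259.20 ≈ 43.5 mL/min
Patient 2: CrCl = (140 − 45) × 117.8 / (72 × 3.9) × 0.85 = 11191.0 / 280.80 × 0.85 ≈ 33.9 mL/min
|43.5 − 33.9| = 9.6 mL/min

10 mL/min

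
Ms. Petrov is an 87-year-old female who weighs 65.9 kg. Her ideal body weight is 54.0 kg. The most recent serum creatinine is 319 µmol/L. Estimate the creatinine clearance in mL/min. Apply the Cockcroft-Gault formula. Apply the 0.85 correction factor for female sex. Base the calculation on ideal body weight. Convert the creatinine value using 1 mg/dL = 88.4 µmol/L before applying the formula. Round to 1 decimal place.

SCr = 319 / 88.4 = 3.609 mg/dL
CrCl = (140 − 87) × 54 / (72 × 3.609) × 0.85 = 2862.0 / 259.85 × 0.85 ≈ 9.4 mL/min

9.4 mL/min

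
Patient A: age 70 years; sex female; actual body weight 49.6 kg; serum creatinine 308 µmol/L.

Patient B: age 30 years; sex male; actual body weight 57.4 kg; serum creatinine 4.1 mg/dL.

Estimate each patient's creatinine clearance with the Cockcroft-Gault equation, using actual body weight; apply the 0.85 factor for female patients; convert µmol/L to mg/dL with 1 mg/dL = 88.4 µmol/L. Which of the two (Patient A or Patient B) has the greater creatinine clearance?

Patient A: SCr = 308 / 88.4 = 3.484 mg/dL
Patient A: CrCl = (140 − 70) × 49.6 / (72 × 3.484) × 0.85 = 3472.0 / 250.85 × 0.85 ≈ 11.8 mL/min
Patient B: CrCl = (140 − 30) × 57.4 / (72 × 4.1) = 6314.0 / 295.20 ≈ 21.4 mL/min
11.8 vs 21.4 mL/min → Patient B is higher.

Patient B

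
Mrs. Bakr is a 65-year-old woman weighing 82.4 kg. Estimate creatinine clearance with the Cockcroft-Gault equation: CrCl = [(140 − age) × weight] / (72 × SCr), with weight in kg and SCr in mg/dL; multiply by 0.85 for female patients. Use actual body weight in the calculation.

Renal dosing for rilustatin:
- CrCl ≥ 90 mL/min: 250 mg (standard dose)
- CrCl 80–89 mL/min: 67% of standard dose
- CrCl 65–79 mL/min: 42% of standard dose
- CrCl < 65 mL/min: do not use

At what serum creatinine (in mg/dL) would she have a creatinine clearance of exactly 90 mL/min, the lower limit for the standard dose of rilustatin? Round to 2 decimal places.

Standard dose requires CrCl ≥ 90 mL/min.
Set (140 − 65) × 82.4 × 0.85 / (72 × SCr) = 90
SCr = (140 − 65) × 82.4 × 0.85 / (72 × 90) = 0.811 mg/dL

0.81 mg/dL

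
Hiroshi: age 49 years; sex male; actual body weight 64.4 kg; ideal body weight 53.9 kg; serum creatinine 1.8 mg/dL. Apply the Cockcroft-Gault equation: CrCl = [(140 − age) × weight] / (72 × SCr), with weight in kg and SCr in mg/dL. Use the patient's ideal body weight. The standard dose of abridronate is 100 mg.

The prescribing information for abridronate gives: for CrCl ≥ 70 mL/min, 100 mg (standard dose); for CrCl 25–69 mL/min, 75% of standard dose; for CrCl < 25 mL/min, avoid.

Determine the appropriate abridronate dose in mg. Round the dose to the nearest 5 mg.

CrCl = (140 − 49) × 53.9 / (72 × 1.8) = 4904.9 / 129.60 ≈ 37.8 mL/min
CrCl ≈ 38 mL/min → bracket 25–69 mL/min.
75% of 100 mg = 75 mg

75 mg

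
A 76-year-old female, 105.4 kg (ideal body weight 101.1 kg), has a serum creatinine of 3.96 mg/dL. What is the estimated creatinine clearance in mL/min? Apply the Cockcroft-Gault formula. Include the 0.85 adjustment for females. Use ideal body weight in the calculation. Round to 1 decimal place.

19.3 mL/min

CrCl = (140 − 76) × 101.1 / (72 × 3.96) × 0.85 = 6470.4 / 285.12 × 0.85 ≈ 19.3 mL/min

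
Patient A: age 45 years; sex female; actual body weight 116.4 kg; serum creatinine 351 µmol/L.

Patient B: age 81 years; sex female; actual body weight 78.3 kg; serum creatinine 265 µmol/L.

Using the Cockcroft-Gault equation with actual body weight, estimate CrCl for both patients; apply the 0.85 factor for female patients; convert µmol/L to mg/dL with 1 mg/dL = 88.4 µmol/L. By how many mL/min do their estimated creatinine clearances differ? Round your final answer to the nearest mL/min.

15 mL/min

Patient A: SCr = 351 / 88.4 = 3.971 mg/dL
Patient A: CrCl = (140 − 45) × 116.4 / (72 × 3.971) × 0.85 = 11058.0 / 285.91 × 0.85 ≈ 32.9 mL/min
Patient B: SCr = 265 / 88.4 = 2.998 mg/dL
Patient B: CrCl = (140 − 81) × 78.3 / (72 × 2.998) × 0.85 = 4619.7 / 215.86 × 0.85 ≈ 18.2 mL/min
|32.9 − 18.2| = 14.7 mL/min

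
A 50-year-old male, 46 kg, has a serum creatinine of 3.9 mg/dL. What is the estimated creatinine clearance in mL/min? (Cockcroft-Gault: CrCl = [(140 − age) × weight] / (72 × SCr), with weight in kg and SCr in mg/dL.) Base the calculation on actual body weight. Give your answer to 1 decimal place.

14.7 mL/min

CrCl = (140 − 50) × 46 / (72 × 3.9) = 4140.0 / 280.80 ≈ 14.7 mL/min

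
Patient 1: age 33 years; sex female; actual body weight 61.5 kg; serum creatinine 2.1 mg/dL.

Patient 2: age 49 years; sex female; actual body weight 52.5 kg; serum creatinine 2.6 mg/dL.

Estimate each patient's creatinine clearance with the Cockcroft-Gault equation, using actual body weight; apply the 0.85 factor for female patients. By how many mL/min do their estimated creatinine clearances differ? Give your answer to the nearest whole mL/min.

15 mL/min

Patient 1: CrCl = (140 − 33) × 61.5 / (72 × 2.1) × 0.85 = 6580.5 / 151.20 × 0.85 ≈ 37.0 mL/min
Patient 2: CrCl = (140 − 49) × 52.5 / (72 × 2.6) × 0.85 = 4777.5 / 187.20 × 0.85 ≈ 21.7 mL/min
|37.0 − 21.7| = 15.3 mL/min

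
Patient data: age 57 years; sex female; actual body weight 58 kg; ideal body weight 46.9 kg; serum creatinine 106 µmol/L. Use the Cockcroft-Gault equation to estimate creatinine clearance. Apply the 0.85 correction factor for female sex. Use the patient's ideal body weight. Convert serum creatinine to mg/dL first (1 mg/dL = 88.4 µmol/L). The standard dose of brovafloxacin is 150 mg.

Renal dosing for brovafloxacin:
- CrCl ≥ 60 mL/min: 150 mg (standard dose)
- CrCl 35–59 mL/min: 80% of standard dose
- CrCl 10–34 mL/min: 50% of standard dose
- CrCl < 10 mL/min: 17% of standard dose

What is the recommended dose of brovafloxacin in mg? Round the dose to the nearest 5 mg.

120 mg

SCr = 106 / 88.4 = 1.199 mg/dL
CrCl = (140 − 57) × 46.9 / (72 × 1.199) × 0.85 = 3892.7 / 86.33 × 0.85 ≈ 38.3 mL/min
CrCl ≈ 38 mL/min → bracket 35–59 mL/min.
80% of 150 mg = 120 mg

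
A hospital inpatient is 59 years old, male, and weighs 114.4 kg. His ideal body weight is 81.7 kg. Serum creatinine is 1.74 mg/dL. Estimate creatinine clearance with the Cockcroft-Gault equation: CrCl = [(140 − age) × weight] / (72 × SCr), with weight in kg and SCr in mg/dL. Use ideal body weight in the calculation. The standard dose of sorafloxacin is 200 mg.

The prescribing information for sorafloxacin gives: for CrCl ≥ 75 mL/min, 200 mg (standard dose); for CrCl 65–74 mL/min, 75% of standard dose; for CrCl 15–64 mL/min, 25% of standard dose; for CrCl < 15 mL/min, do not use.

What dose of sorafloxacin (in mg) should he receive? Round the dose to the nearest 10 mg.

CrCl = (140 − 59) × 81.7 / (72 × 1.74) = 6617.7 / 125.28 ≈ 52.8 mL/min
CrCl ≈ 53 mL/min → bracket 15–64 mL/min.
25% of 200 mg = 50 mg

50 mg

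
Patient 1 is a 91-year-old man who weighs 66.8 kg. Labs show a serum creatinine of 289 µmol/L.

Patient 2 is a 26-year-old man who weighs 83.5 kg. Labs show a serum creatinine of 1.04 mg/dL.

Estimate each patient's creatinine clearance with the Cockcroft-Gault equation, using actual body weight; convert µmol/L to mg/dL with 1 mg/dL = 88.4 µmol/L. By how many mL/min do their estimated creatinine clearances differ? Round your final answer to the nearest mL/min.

113 mL/min

Patient 1: SCr = 289 / 88.4 = 3.269 mg/dL
Patient 1: CrCl = (140 − 91) × 66.8 / (72 × 3.269) = 3273.2 / 235.37 ≈ 13.9 mL/min
Patient 2: CrCl = (140 − 26) × 83.5 / (72 × 1.04) = 9519.0 / 74.88 ≈ 127.1 mL/min
|13.9 − 127.1| = 113.2 mL/min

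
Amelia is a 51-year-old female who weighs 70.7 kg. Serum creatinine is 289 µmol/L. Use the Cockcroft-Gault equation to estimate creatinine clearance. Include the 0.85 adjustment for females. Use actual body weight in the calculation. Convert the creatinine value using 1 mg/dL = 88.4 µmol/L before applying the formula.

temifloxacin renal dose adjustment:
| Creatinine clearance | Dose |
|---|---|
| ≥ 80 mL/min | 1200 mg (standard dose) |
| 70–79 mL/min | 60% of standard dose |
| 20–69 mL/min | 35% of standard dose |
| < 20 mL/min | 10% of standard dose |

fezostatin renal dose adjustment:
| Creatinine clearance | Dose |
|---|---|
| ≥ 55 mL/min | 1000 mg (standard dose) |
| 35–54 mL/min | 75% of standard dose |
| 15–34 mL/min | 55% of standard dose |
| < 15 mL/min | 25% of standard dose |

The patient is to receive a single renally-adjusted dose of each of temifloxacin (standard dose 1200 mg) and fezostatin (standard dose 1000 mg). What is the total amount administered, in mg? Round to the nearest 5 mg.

SCr = 289 / 88.4 = 3.269 mg/dL
CrCl = (140 − 51) × 70.7 / (72 × 3.269) × 0.85 = 6292.3 / 235.37 × 0.85 ≈ 22.7 mL/min
CrCl ≈ 23 mL/min.
temifloxacin: 20–69 mL/min → 35% of 1200 mg = 420 mg.
fezostatin: 15–34 mL/min → 55% of 1000 mg = 550 mg.
Total = 420 + 550 = 970 mg.

970 mg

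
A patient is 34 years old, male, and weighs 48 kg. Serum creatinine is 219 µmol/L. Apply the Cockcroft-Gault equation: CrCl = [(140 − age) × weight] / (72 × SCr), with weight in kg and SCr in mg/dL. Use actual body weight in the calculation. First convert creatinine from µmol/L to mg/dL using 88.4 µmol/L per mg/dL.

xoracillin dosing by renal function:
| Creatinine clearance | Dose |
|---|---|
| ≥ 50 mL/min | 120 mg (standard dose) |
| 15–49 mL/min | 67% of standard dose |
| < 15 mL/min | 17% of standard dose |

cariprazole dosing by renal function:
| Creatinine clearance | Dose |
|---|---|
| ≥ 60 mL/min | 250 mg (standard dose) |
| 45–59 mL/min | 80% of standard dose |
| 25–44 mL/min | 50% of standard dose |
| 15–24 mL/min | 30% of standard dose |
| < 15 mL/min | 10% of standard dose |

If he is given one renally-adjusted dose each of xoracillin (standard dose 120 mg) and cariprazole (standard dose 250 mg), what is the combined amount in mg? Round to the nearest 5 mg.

205 mg

SCr = 219 / 88.4 = 2.477 mg/dL
CrCl = (140 − 34) × 48 / (72 × 2.477) = 5088.0 / 178.34 ≈ 28.5 mL/min
CrCl ≈ 29 mL/min.
xoracillin: 15–49 mL/min → 67% of 120 mg = 80.4 mg.
cariprazole: 25–44 mL/min → 50% of 250 mg = 125 mg.
Total = 80.4 + 125 = 205.4 mg.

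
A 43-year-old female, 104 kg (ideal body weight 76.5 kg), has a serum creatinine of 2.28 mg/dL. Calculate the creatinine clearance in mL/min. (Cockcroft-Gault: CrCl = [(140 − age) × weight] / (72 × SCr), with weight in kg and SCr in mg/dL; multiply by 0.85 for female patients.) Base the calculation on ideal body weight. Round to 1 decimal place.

38.4 mL/min

CrCl = (140 − 43) × 76.5 / (72 × 2.28) × 0.85 = 7420.5 / 164.16 × 0.85 ≈ 38.4 mL/min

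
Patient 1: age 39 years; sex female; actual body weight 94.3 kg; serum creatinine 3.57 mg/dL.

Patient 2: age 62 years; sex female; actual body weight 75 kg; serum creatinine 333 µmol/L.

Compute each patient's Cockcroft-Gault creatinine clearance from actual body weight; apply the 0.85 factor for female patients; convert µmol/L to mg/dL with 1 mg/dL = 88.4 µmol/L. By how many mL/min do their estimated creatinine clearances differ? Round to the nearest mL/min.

13 mL/min

Patient 1: CrCl = (140 − 39) × 94.3 / (72 × 3.57) × 0.85 = 9524.3 / 257.04 × 0.85 ≈ 31.5 mL/min
Patient 2: SCr = 333 / 88.4 = 3.767 mg/dL
Patient 2: CrCl = (140 − 62) × 75 / (72 × 3.767) × 0.85 = 5850.0 / 271.22 × 0.85 ≈ 18.3 mL/min
|31.5 − 18.3| = 13.2 mL/min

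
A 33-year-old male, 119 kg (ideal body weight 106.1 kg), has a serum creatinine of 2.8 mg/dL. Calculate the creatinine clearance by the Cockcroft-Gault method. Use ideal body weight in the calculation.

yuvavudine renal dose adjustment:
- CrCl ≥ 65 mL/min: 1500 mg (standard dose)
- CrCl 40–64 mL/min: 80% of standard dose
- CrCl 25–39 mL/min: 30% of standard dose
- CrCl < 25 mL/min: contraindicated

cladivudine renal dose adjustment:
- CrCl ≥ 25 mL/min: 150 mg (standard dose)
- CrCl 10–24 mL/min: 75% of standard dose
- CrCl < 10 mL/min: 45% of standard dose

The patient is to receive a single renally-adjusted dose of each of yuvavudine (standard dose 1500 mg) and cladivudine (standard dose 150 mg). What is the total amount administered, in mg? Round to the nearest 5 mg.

1350 mg

CrCl = (140 − 33) × 106.1 / (72 × 2.8) = 11352.7 / 201.60 ≈ 56.3 mL/min
CrCl ≈ 56 mL/min.
yuvavudine: 40–64 mL/min → 80% of 1500 mg = 1200 mg.
cladivudine: ≥ 25 mL/min → 100% of 150 mg = 150 mg.
Total = 1200 + 150 = 1350 mg.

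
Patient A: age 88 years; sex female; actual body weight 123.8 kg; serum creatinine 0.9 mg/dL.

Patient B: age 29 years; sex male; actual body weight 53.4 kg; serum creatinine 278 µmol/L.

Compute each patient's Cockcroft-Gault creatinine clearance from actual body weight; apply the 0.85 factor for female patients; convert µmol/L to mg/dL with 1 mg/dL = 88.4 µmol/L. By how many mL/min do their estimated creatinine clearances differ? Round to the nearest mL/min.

58 mL/min

Patient A: CrCl = (140 − 88) × 123.8 / (72 × 0.9) × 0.85 = 6437.6 / 64.80 × 0.85 ≈ 84.4 mL/min
Patient B: SCr = 278 / 88.4 = 3.145 mg/dL
Patient B: CrCl = (140 − 29) × 53.4 / (72 × 3.145) = 5927.4 / 226.44 ≈ 26.2 mL/min
|84.4 − 26.2| = 58.2 mL/min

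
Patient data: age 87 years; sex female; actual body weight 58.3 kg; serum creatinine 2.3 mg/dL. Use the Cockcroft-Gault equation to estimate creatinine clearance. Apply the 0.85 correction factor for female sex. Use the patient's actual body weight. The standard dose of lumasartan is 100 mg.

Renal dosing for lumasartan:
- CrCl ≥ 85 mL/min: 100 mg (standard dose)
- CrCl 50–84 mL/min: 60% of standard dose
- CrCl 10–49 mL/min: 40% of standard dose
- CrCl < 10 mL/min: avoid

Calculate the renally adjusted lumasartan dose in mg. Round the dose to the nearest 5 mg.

40 mg

CrCl = (140 − 87) × 58.3 / (72 × 2.3) × 0.85 = 3089.9 / 165.60 × 0.85 ≈ 15.9 mL/min
CrCl ≈ 16 mL/min → bracket 10–49 mL/min.
40% of 100 mg = 40 mg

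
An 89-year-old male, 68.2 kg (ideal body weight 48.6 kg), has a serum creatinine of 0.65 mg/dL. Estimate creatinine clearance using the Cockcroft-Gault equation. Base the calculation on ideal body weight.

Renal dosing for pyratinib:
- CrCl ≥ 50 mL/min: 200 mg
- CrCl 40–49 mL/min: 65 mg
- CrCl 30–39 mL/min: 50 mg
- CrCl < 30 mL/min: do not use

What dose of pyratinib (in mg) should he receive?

200 mg

CrCl = (140 − 89) × 48.6 / (72 × 0.65) = 2478.6 / 46.80 ≈ 53.0 mL/min
CrCl ≈ 53 mL/min → bracket ≥ 50 mL/min.
Dose for this bracket: 200 mg.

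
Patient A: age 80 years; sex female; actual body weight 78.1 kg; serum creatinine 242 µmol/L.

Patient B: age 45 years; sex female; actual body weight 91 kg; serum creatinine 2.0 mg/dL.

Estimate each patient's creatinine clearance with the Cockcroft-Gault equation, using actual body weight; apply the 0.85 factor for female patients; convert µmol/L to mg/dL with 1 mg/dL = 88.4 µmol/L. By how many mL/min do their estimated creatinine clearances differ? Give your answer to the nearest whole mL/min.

Patient A: SCr = 242 / 88.4 = 2.738 mg/dL
Patient A: CrCl = (140 − 80) × 78.1 / (72 × 2.738) × 0.85 = 4686.0 / 197.14 × 0.85 ≈ 20.2 mL/min
Patient B: CrCl = (140 − 45) × 91 / (72 × 2) × 0.85 = 8645.0 / 144.00 × 0.85 ≈ 51.0 mL/min
|20.2 − 51.0| = 30.8 mL/min

31 mL/min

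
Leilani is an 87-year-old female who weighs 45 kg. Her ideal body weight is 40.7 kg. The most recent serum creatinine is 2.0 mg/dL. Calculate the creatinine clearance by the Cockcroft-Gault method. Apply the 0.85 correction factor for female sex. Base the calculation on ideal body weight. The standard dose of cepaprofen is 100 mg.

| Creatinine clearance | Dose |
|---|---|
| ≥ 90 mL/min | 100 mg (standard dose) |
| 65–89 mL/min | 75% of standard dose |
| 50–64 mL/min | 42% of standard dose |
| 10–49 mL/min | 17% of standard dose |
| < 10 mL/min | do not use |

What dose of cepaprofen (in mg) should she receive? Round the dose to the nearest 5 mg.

15 mg

CrCl = (140 − 87) × 40.7 / (72 × 2) × 0.85 = 2157.1 / 144.00 × 0.85 ≈ 12.7 mL/min
CrCl ≈ 13 mL/min → bracket 10–49 mL/min.
17% of 100 mg = 17 mg → 15 mg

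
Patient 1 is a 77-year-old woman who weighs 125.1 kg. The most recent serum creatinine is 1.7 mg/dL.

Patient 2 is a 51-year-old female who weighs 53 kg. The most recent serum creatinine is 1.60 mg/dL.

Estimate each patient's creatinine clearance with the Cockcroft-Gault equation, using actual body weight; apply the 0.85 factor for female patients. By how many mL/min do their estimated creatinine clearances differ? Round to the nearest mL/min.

Patient 1: CrCl = (140 − 77) × 125.1 / (72 × 1.7) × 0.85 = 7881.3 / 122.40 × 0.85 ≈ 54.7 mL/min
Patient 2: CrCl = (140 − 51) × 53 / (72 × 1.6) × 0.85 = 4717.0 / 115.20 × 0.85 ≈ 34.8 mL/min
|54.7 − 34.8| = 19.9 mL/min

20 mL/min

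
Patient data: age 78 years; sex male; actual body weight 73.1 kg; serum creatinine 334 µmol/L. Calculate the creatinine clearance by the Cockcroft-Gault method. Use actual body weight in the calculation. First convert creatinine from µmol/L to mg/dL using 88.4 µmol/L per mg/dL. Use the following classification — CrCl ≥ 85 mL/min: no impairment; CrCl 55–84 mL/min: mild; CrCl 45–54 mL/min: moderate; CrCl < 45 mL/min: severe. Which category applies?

SCr = 334 / 88.4 = 3.778 mg/dL
CrCl = (140 − 78) × 73.1 / (72 × 3.778) = 4532.2 / 272.02 ≈ 16.7 mL/min
17 mL/min falls in the 'severe' range.

severe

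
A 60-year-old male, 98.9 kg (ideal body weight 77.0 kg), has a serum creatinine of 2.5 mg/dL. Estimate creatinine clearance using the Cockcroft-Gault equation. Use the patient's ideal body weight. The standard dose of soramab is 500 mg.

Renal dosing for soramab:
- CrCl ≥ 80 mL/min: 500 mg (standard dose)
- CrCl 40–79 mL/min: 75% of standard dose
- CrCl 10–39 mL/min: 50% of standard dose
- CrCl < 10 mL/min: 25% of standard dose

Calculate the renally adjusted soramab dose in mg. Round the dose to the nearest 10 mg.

250 mg

CrCl = (140 − 60) × 77 / (72 × 2.5) = 6160.0 / 180.00 ≈ 34.2 mL/min
CrCl ≈ 34 mL/min → bracket 10–39 mL/min.
50% of 500 mg = 250 mg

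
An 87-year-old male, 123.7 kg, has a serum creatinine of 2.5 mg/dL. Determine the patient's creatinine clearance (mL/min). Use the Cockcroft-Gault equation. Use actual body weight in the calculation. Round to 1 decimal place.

36.4 mL/min

CrCl = (140 − 87) × 123.7 / (72 × 2.5) = 6556.1 / 180.00 ≈ 36.4 mL/min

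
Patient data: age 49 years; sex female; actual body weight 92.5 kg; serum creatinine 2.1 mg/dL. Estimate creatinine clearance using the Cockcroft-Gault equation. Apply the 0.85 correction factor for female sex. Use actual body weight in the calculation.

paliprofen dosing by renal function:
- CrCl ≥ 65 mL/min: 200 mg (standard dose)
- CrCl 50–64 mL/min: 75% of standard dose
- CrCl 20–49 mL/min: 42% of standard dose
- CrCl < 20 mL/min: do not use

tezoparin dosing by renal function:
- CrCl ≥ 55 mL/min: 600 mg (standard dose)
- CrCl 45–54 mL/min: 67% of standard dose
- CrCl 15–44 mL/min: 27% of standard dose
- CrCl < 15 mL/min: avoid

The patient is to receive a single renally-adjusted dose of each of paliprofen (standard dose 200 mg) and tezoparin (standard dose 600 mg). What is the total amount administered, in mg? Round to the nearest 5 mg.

485 mg

CrCl = (140 − 49) × 92.5 / (72 × 2.1) × 0.85 = 8417.5 / 151.20 × 0.85 ≈ 47.3 mL/min
CrCl ≈ 47 mL/min.
paliprofen: 20–49 mL/min → 42% of 200 mg = 84 mg.
tezoparin: 45–54 mL/min → 67% of 600 mg = 402 mg.
Total = 84 + 402 = 486 mg.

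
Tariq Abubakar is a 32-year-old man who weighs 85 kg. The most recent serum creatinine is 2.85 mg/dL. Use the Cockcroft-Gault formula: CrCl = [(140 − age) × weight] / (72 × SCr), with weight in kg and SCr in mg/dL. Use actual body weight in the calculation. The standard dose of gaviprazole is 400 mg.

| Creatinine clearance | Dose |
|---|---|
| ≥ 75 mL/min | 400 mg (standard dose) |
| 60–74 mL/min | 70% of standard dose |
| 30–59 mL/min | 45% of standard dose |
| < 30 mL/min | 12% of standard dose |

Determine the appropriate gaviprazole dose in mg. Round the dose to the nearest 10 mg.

180 mg

CrCl = (140 − 32) × 85 / (72 × 2.85) = 9180.0 / 205.20 ≈ 44.7 mL/min
CrCl ≈ 45 mL/min → bracket 30–59 mL/min.
45% of 400 mg = 180 mg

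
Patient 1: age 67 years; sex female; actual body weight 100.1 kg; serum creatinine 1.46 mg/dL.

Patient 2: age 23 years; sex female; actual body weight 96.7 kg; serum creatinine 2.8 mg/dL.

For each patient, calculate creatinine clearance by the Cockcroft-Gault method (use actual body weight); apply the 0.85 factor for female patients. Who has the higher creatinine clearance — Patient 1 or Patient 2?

Patient 1: CrCl = (140 − 67) × 100.1 / (72 × 1.46) × 0.85 = 7307.3 / 105.12 × 0.85 ≈ 59.1 mL/min
Patient 2: CrCl = (140 − 23) × 96.7 / (72 × 2.8) × 0.85 = 11313.9 / 201.60 × 0.85 ≈ 47.7 mL/min
59.1 vs 47.7 mL/min → Patient 1 is higher.

Patient 1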